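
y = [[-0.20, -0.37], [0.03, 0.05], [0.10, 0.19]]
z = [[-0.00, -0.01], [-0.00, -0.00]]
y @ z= [[0.0,  0.0], [0.0,  -0.0], [0.00,  -0.00]]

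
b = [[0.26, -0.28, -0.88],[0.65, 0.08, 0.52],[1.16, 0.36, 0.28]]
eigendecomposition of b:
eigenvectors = [[(-0.06+0.63j), -0.06-0.63j, (0.13+0j)], [(0.43-0.14j), 0.43+0.14j, -0.92+0.00j], [0.63+0.00j, (0.63-0j), 0.36+0.00j]]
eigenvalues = [(0.42+1.07j), (0.42-1.07j), (-0.22+0j)]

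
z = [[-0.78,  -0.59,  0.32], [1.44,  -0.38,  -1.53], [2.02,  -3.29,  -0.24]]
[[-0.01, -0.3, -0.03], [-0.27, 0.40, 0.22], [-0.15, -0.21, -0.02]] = z @ [[0.05, 0.19, -0.03],  [0.06, 0.19, 0.00],  [0.21, -0.13, -0.17]]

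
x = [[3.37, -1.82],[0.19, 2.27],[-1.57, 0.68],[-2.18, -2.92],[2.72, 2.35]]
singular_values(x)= [5.54, 4.28]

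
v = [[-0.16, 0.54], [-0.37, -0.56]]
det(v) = 0.29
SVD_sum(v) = [[0.12, 0.47], [-0.16, -0.61]] + [[-0.28,  0.07], [-0.21,  0.05]]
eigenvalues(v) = [(-0.36+0.4j), (-0.36-0.4j)]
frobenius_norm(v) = 0.88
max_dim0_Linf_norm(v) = 0.56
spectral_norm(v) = 0.80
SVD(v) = [[-0.61, 0.8], [0.8, 0.61]] @ diag([0.7975070712157959, 0.3628807949737813]) @ [[-0.25, -0.97],  [-0.97, 0.25]]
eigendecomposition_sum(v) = [[(-0.08+0.29j), (0.27+0.24j)],  [(-0.18-0.17j), (-0.28+0.11j)]] + [[-0.08-0.29j, (0.27-0.24j)], [(-0.18+0.17j), -0.28-0.11j]]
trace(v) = -0.72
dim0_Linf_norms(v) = [0.37, 0.56]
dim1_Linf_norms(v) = [0.54, 0.56]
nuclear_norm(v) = 1.16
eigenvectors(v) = [[0.77+0.00j, 0.77-0.00j], [-0.29+0.57j, (-0.29-0.57j)]]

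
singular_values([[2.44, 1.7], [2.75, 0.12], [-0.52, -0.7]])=[3.96, 1.22]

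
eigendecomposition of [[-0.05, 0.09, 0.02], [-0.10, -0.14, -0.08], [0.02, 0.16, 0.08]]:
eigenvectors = [[(0.11+0.45j),0.11-0.45j,-0.20+0.00j], [-0.66+0.00j,-0.66-0.00j,-0.35+0.00j], [0.50+0.31j,0.50-0.31j,(0.92+0j)]]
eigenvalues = [(-0.06+0.11j), (-0.06-0.11j), (0.02+0j)]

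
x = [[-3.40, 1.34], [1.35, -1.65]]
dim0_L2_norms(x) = [3.66, 2.13]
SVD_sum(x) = [[-3.19, 1.73], [1.73, -0.94]] + [[-0.21, -0.39], [-0.38, -0.71]]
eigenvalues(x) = [-4.13, -0.92]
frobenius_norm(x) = 4.23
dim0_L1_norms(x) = [4.75, 2.99]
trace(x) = -5.05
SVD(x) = [[-0.88,0.48], [0.48,0.88]] @ diag([4.129576544405532, 0.9204333565748609]) @ [[0.88, -0.48], [-0.48, -0.88]]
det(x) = 3.80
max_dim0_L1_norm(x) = 4.75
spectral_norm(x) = 4.13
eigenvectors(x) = [[-0.88, -0.48], [0.48, -0.88]]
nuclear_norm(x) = 5.05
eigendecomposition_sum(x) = [[-3.19, 1.72],[1.74, -0.94]] + [[-0.21, -0.38], [-0.39, -0.71]]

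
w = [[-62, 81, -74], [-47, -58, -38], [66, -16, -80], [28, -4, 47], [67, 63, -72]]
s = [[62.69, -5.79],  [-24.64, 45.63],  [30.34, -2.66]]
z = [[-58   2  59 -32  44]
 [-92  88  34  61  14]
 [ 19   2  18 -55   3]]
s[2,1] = -2.66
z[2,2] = 18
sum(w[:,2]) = -217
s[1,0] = -24.64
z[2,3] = -55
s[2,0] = 30.34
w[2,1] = -16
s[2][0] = 30.34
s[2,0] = 30.34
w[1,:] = [-47, -58, -38]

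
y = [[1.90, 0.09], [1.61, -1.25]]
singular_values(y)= [2.62, 0.96]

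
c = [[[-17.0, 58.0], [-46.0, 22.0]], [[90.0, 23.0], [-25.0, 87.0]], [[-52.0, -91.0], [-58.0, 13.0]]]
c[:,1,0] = [-46.0, -25.0, -58.0]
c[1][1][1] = 87.0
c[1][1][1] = 87.0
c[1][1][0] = -25.0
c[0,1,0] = -46.0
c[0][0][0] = -17.0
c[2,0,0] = -52.0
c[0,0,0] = -17.0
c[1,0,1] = 23.0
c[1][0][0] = 90.0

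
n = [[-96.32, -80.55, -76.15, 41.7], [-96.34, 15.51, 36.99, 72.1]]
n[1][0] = -96.34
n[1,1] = 15.51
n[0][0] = -96.32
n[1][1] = 15.51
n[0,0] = -96.32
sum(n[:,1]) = -65.03999999999999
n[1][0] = -96.34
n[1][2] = 36.99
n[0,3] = 41.7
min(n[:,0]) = -96.34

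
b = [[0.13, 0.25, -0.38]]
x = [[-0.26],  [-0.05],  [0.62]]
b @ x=[[-0.28]]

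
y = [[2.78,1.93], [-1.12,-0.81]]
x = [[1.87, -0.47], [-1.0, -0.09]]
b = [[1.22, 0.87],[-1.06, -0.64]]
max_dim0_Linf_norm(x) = 1.87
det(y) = -0.09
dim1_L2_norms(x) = [1.93, 1.0]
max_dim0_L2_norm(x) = 2.12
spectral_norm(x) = 2.15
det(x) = -0.64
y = x @ b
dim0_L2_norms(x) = [2.12, 0.48]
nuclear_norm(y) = 3.68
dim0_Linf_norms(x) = [1.87, 0.47]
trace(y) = 1.97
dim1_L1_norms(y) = [4.71, 1.93]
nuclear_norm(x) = 2.45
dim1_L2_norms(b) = [1.5, 1.24]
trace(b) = 0.58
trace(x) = 1.78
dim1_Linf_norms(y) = [2.78, 1.12]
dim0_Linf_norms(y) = [2.78, 1.93]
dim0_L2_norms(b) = [1.62, 1.08]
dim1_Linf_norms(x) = [1.87, 1.0]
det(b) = 0.14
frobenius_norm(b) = 1.94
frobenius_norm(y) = 3.66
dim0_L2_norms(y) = [3.0, 2.09]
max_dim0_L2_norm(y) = 3.0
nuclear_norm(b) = 2.02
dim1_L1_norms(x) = [2.34, 1.09]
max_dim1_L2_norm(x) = 1.93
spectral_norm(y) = 3.66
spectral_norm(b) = 1.94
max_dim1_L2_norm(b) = 1.5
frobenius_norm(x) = 2.17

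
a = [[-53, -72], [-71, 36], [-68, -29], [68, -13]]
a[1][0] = -71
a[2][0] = -68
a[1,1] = 36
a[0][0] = -53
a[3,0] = 68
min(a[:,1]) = -72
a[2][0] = -68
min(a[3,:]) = -13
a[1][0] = -71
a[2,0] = -68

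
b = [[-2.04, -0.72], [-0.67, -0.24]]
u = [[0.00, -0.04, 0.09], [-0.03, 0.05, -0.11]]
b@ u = [[0.02, 0.05, -0.1],  [0.01, 0.01, -0.03]]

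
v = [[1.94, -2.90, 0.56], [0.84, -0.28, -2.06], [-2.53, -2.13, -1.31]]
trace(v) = 0.35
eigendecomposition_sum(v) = [[1.04+0.95j, (-1.22+0.69j), (0.51-0.66j)], [(0.61-0.7j), 0.47+0.79j, (-0.44-0.33j)], [(-0.96+0.41j), -0.09-1.04j, 0.29+0.55j]] + [[1.04-0.95j,(-1.22-0.69j),0.51+0.66j],  [(0.61+0.7j),0.47-0.79j,-0.44+0.33j],  [(-0.96-0.41j),-0.09+1.04j,(0.29-0.55j)]] + [[-0.15+0.00j, -0.47-0.00j, -0.46-0.00j], [(-0.38+0j), (-1.22-0j), -1.18-0.00j], [-0.61+0.00j, -1.95-0.00j, -1.89-0.00j]]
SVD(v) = [[0.66,-0.74,0.15], [0.2,-0.02,-0.98], [0.72,0.68,0.13]] @ diag([3.6697018380121014, 3.4689679358709764, 2.160613311073887]) @ [[-0.1,-0.96,-0.27], [-0.91,0.20,-0.36], [-0.4,-0.21,0.89]]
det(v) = -27.50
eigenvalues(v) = [(1.8+2.28j), (1.8-2.28j), (-3.25+0j)]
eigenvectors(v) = [[(0.71+0j), 0.71-0.00j, (0.2+0j)], [(-0.01-0.47j), -0.01+0.47j, (0.52+0j)], [-0.22+0.48j, -0.22-0.48j, 0.83+0.00j]]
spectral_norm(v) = 3.67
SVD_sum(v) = [[-0.25,-2.32,-0.66], [-0.08,-0.71,-0.2], [-0.28,-2.54,-0.72]] + [[2.32, -0.51, 0.92], [0.07, -0.02, 0.03], [-2.14, 0.47, -0.85]] + [[-0.13,-0.07,0.29], [0.85,0.44,-1.89], [-0.12,-0.06,0.26]]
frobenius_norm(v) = 5.49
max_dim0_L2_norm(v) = 3.61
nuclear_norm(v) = 9.30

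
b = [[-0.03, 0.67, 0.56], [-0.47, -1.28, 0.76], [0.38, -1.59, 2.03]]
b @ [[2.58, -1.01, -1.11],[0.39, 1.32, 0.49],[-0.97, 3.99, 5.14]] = [[-0.36, 3.15, 3.24], [-2.45, 1.82, 3.80], [-1.61, 5.62, 9.23]]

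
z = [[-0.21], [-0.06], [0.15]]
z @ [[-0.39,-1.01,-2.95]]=[[0.08, 0.21, 0.62],[0.02, 0.06, 0.18],[-0.06, -0.15, -0.44]]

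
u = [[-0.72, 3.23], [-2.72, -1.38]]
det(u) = 9.78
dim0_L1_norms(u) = [3.44, 4.61]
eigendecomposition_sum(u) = [[(-0.36+1.53j), (1.61+0.58j)], [-1.36-0.48j, -0.69+1.41j]] + [[(-0.36-1.53j), 1.61-0.58j], [-1.36+0.48j, -0.69-1.41j]]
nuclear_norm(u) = 6.31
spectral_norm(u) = 3.57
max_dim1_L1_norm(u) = 4.1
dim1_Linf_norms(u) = [3.23, 2.72]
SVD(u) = [[-0.81, 0.59], [0.59, 0.81]] @ diag([3.571900529264726, 2.7378142027972556]) @ [[-0.28, -0.96], [-0.96, 0.28]]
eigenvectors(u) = [[(0.74+0j),(0.74-0j)], [(-0.08+0.67j),-0.08-0.67j]]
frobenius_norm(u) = 4.50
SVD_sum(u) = [[0.82,2.78], [-0.59,-2.01]] + [[-1.54, 0.45], [-2.13, 0.63]]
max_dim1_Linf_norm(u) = 3.23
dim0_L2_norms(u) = [2.81, 3.51]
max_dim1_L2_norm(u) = 3.31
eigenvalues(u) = [(-1.05+2.95j), (-1.05-2.95j)]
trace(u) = -2.10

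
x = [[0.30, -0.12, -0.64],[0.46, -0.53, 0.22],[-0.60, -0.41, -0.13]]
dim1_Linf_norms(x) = [0.64, 0.53, 0.6]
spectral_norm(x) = 0.82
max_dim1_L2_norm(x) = 0.74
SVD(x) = [[-0.45, -0.83, 0.33], [-0.64, 0.04, -0.77], [0.63, -0.55, -0.55]] @ diag([0.817524876547228, 0.692477070927467, 0.6723307091500103]) @ [[-0.98, 0.17, 0.08],[0.14, 0.44, 0.89],[0.11, 0.88, -0.46]]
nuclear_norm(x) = 2.18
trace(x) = -0.36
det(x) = 0.38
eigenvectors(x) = [[0.78+0.00j, 0.07-0.39j, (0.07+0.39j)],[(0.17+0j), -0.72+0.00j, -0.72-0.00j],[(-0.6+0j), (-0.03-0.57j), (-0.03+0.57j)]]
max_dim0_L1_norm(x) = 1.36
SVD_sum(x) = [[0.36, -0.06, -0.03], [0.51, -0.09, -0.04], [-0.50, 0.09, 0.04]] + [[-0.08, -0.25, -0.51],[0.0, 0.01, 0.02],[-0.06, -0.17, -0.34]] + [[0.03, 0.19, -0.10], [-0.06, -0.45, 0.24], [-0.04, -0.33, 0.17]]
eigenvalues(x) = [(0.77+0j), (-0.56+0.42j), (-0.56-0.42j)]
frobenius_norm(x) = 1.26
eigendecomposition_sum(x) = [[(0.49-0j), 0.06+0.00j, (-0.34-0j)], [0.11-0.00j, 0.01+0.00j, (-0.08-0j)], [(-0.38+0j), (-0.05+0j), (0.26+0j)]] + [[-0.10+0.08j, (-0.09-0.17j), -0.15+0.06j],[(0.17+0.15j), (-0.27+0.21j), 0.15+0.25j],[(-0.11+0.14j), -0.18-0.21j, -0.19+0.13j]] + [[(-0.1-0.08j), -0.09+0.17j, -0.15-0.06j], [0.17-0.15j, (-0.27-0.21j), (0.15-0.25j)], [-0.11-0.14j, -0.18+0.21j, -0.19-0.13j]]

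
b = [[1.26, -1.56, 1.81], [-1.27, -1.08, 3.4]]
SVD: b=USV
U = [[-0.5,-0.86], [-0.86,0.50]]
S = [4.24, 1.91]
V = [[0.11, 0.41, -0.91], [-0.90, 0.42, 0.08]]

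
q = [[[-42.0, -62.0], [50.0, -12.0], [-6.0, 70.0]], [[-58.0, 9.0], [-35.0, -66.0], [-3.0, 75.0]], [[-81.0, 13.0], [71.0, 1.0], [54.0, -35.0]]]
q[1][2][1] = 75.0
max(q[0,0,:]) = -42.0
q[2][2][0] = 54.0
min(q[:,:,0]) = -81.0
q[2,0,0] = -81.0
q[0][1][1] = -12.0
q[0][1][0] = 50.0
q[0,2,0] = -6.0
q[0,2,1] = 70.0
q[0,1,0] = 50.0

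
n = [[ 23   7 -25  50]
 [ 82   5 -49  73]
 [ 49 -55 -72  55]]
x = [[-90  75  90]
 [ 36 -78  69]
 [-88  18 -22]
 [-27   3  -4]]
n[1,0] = 82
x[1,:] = [36, -78, 69]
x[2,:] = [-88, 18, -22]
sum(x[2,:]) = -92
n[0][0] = 23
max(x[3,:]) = 3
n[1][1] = 5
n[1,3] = 73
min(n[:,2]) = -72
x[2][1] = 18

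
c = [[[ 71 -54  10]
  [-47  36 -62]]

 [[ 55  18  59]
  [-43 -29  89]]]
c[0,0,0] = 71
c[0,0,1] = -54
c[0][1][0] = -47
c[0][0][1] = -54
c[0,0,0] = 71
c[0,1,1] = 36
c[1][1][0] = -43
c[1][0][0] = 55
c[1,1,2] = 89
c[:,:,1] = [[-54, 36], [18, -29]]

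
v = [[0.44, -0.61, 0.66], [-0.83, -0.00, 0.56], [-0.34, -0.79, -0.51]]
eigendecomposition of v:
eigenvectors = [[(0.8+0j), (0.07+0.42j), 0.07-0.42j], [-0.59+0.00j, -0.05+0.57j, -0.05-0.57j], [(0.13+0j), (-0.7+0j), -0.70-0.00j]]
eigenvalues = [(1+0j), (-0.53+0.85j), (-0.53-0.85j)]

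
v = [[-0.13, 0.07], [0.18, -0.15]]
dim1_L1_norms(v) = [0.2, 0.33]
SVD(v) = [[-0.53, 0.85], [0.85, 0.53]] @ diag([0.2758154516047578, 0.025016727525068706]) @ [[0.8, -0.60], [-0.6, -0.8]]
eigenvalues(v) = [-0.03, -0.25]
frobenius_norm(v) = 0.28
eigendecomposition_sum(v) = [[-0.01,-0.01], [-0.02,-0.01]] + [[-0.12,0.08], [0.2,-0.14]]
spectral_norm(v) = 0.28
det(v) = 0.01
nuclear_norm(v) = 0.30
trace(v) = -0.28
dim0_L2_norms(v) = [0.22, 0.17]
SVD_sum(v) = [[-0.12, 0.09], [0.19, -0.14]] + [[-0.01, -0.02], [-0.01, -0.01]]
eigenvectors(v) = [[0.56, -0.50],[0.83, 0.87]]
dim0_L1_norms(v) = [0.31, 0.22]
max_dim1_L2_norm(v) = 0.23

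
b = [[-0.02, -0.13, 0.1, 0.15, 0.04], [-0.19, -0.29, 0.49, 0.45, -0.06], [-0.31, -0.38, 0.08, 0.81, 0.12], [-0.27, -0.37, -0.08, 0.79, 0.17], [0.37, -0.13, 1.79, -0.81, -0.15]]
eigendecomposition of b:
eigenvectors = [[-0.14+0.00j, 0.00+0.05j, 0.00-0.05j, 0.56+0.00j, (0.7+0j)], [(-0.38+0j), 0.27+0.42j, (0.27-0.42j), (0.65+0j), (0.49+0j)], [-0.44+0.00j, 0.27j, -0.27j, 0.16+0.00j, (0.11+0j)], [-0.38+0.00j, (-0.12+0.17j), (-0.12-0.17j), 0.48+0.00j, 0.50+0.00j], [-0.70+0.00j, 0.80+0.00j, (0.8-0j), (0.1+0j), (-0.04+0j)]]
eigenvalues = [(0.54+0j), (-0.07+0.38j), (-0.07-0.38j), (-0+0j), (0.01+0j)]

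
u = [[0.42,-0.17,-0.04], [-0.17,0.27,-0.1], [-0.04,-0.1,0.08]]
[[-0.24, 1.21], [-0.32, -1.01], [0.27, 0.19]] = u @ [[-1.19, 1.88], [-1.68, -2.49], [0.7, 0.15]]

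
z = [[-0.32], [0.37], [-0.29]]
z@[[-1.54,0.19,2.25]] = [[0.49,-0.06,-0.72],[-0.57,0.07,0.83],[0.45,-0.06,-0.65]]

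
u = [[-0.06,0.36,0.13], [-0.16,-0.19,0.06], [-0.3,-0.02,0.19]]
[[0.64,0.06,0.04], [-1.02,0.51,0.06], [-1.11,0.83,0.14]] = u@ [[2.50, -1.36, -1.88],[2.77, -0.85, 0.57],[-1.58, 2.15, -2.15]]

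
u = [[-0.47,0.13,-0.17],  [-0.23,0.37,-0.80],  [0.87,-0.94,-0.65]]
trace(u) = -0.75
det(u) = 0.37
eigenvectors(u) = [[-0.14,0.71,0.16],  [-0.5,0.58,0.86],  [-0.86,0.4,-0.48]]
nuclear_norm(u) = 2.70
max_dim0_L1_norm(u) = 1.62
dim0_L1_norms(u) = [1.57, 1.44, 1.62]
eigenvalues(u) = [-1.06, -0.46, 0.77]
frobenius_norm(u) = 1.78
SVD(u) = [[-0.23, -0.32, 0.92], [-0.07, -0.94, -0.35], [0.97, -0.14, 0.19]] @ diag([1.4707017821582333, 0.9625710531550892, 0.26456234725391065]) @ [[0.66, -0.66, -0.37], [0.25, -0.26, 0.93], [-0.71, -0.7, -0.01]]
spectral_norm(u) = 1.47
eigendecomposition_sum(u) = [[0.16, -0.10, -0.13], [0.58, -0.38, -0.49], [0.99, -0.64, -0.84]] + [[-0.56, 0.11, 0.02], [-0.46, 0.09, 0.02], [-0.31, 0.06, 0.01]] + [[-0.06, 0.12, -0.06], [-0.35, 0.65, -0.33], [0.19, -0.36, 0.18]]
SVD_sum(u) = [[-0.22, 0.22, 0.12],[-0.07, 0.07, 0.04],[0.94, -0.94, -0.52]] + [[-0.08, 0.08, -0.29], [-0.23, 0.24, -0.84], [-0.03, 0.04, -0.13]] + [[-0.17,-0.17,-0.00], [0.07,0.06,0.0], [-0.04,-0.04,-0.00]]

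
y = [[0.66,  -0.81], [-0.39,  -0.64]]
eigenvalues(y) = [0.87, -0.85]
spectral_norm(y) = 1.09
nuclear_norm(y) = 1.77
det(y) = -0.74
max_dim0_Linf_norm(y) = 0.81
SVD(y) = [[0.93, 0.38], [0.38, -0.93]] @ diag([1.0948282610639932, 0.6743523402314202]) @ [[0.42, -0.91], [0.91, 0.42]]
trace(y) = 0.02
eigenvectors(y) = [[0.97, 0.47],  [-0.25, 0.88]]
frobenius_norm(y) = 1.29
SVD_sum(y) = [[0.43, -0.92], [0.18, -0.38]] + [[0.23, 0.11], [-0.57, -0.26]]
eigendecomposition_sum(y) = [[0.76,-0.41], [-0.20,0.11]] + [[-0.10, -0.40], [-0.19, -0.75]]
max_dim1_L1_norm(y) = 1.47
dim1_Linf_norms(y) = [0.81, 0.64]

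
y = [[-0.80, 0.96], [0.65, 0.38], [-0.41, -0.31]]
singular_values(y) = [1.26, 0.89]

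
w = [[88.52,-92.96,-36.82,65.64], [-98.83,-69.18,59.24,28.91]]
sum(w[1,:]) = -79.85999999999999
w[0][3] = 65.64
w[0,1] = -92.96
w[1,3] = 28.91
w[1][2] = 59.24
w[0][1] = -92.96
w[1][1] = -69.18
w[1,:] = [-98.83, -69.18, 59.24, 28.91]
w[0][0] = 88.52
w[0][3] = 65.64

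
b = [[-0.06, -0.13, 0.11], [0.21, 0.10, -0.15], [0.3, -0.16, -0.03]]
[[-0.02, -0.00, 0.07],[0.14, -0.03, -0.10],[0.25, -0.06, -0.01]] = b @ [[0.74, -0.18, -0.0], [-0.18, 0.05, -0.05], [-0.00, -0.05, 0.62]]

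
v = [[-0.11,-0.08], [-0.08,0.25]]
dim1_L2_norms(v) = [0.14, 0.26]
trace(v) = 0.14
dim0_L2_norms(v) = [0.14, 0.26]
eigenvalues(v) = [-0.13, 0.27]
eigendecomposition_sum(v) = [[-0.12, -0.03], [-0.03, -0.01]] + [[0.01, -0.05], [-0.05, 0.26]]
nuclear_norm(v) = 0.39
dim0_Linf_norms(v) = [0.11, 0.25]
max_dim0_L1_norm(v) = 0.33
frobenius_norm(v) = 0.30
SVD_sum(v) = [[0.01,-0.05], [-0.05,0.26]] + [[-0.12, -0.03],[-0.03, -0.01]]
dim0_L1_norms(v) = [0.19, 0.33]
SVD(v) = [[-0.21,0.98], [0.98,0.21]] @ diag([0.2669771560359221, 0.1269771560359221]) @ [[-0.21, 0.98], [-0.98, -0.21]]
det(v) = -0.03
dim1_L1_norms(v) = [0.19, 0.33]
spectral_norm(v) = 0.27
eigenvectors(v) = [[-0.98, 0.21],  [-0.21, -0.98]]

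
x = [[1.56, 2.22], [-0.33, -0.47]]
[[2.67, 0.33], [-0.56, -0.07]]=x@ [[0.8, 0.10], [0.64, 0.08]]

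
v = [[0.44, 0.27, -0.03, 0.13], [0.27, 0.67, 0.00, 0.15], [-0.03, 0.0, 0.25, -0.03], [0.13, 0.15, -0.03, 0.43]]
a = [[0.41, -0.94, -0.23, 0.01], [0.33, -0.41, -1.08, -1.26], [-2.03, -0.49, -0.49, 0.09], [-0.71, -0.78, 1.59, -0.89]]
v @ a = [[0.24, -0.61, -0.17, -0.45], [0.23, -0.65, -0.55, -0.98], [-0.5, -0.07, -0.16, 0.05], [-0.14, -0.5, 0.51, -0.57]]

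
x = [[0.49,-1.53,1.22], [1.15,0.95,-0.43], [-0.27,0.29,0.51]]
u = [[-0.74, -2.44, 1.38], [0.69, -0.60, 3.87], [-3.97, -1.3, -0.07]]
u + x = [[-0.25,-3.97,2.6], [1.84,0.35,3.44], [-4.24,-1.01,0.44]]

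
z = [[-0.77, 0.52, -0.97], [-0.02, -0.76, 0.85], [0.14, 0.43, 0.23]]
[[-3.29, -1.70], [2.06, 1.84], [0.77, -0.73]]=z@[[1.16, 0.38], [0.07, -2.02], [2.51, 0.37]]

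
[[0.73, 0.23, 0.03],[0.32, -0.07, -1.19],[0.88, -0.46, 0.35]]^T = [[0.73, 0.32, 0.88], [0.23, -0.07, -0.46], [0.03, -1.19, 0.35]]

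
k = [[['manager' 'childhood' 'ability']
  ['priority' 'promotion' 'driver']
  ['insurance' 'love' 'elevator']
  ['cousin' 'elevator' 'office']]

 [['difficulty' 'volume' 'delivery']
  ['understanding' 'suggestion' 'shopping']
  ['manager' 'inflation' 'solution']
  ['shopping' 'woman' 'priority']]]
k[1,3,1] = 'woman'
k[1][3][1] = 'woman'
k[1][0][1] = 'volume'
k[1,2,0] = 'manager'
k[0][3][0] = 'cousin'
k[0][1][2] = 'driver'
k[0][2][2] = 'elevator'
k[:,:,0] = [['manager', 'priority', 'insurance', 'cousin'], ['difficulty', 'understanding', 'manager', 'shopping']]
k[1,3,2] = 'priority'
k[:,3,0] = ['cousin', 'shopping']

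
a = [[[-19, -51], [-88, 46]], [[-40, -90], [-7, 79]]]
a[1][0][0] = -40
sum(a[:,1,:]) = 30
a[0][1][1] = 46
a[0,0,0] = -19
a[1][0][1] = -90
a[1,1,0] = -7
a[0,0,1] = -51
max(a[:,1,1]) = 79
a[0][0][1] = -51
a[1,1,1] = 79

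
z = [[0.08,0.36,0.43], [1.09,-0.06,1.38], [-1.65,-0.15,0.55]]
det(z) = -1.13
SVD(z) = [[-0.12, -0.25, 0.96],[-0.73, -0.64, -0.25],[0.67, -0.73, -0.11]] @ diag([2.038081830217948, 1.4723400113104297, 0.37807055483052737]) @ [[-0.94, -0.05, -0.34], [0.33, 0.04, -0.94], [-0.06, 1.00, 0.02]]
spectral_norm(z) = 2.04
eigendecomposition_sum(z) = [[-0.27+0.00j, (0.13-0j), (-0.05-0j)], [(0.9-0j), (-0.44+0j), 0.16+0.00j], [-0.24+0.00j, 0.11-0.00j, (-0.04-0j)]] + [[(0.17+0.36j), (0.12+0.05j), (0.24-0.2j)], [(0.09+0.82j), (0.19+0.19j), 0.61-0.22j], [(-0.71+0.22j), -0.13+0.20j, (0.3+0.5j)]] + [[(0.17-0.36j), 0.12-0.05j, (0.24+0.2j)], [0.09-0.82j, (0.19-0.19j), 0.61+0.22j], [(-0.71-0.22j), -0.13-0.20j, 0.30-0.50j]]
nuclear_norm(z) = 3.89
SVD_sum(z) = [[0.22,  0.01,  0.08], [1.40,  0.07,  0.5], [-1.29,  -0.07,  -0.46]] + [[-0.12,-0.01,0.34], [-0.31,-0.04,0.88], [-0.36,-0.04,1.01]] + [[-0.02, 0.36, 0.01], [0.01, -0.09, -0.00], [0.0, -0.04, -0.0]]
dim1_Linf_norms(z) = [0.43, 1.38, 1.65]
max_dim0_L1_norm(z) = 2.82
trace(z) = 0.57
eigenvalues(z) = [(-0.75+0j), (0.66+1.04j), (0.66-1.04j)]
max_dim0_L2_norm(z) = 1.98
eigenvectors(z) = [[(-0.28+0j), 0.32-0.11j, 0.32+0.11j], [0.93+0.00j, (0.7+0j), 0.70-0.00j], [-0.24+0.00j, 0.11+0.62j, 0.11-0.62j]]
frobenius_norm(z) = 2.54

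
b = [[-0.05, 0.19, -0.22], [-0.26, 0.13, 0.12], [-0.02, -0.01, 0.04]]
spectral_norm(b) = 0.33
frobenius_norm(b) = 0.43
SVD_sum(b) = [[-0.13, 0.11, -0.00], [-0.22, 0.18, -0.01], [-0.01, 0.01, -0.0]] + [[0.08,  0.08,  -0.22], [-0.04,  -0.05,  0.13], [-0.01,  -0.02,  0.04]] + [[0.0, 0.00, 0.0], [-0.0, -0.00, -0.00], [0.0, 0.0, 0.0]]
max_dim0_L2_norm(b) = 0.27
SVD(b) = [[-0.51, 0.85, 0.12], [-0.86, -0.5, -0.10], [-0.03, -0.16, 0.99]] @ diag([0.3252410652834767, 0.2867366193486114, 0.0006004813059296259]) @ [[0.77,-0.64,0.02], [0.31,0.35,-0.88], [0.56,0.69,0.47]]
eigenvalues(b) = [(0.06+0.2j), (0.06-0.2j), 0j]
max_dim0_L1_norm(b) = 0.38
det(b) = 0.00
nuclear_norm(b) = 0.61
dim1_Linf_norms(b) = [0.22, 0.26, 0.04]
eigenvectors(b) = [[-0.24+0.57j, -0.24-0.57j, 0.56+0.00j], [(-0.78+0j), -0.78-0.00j, (0.69+0j)], [-0.05-0.07j, -0.05+0.07j, 0.47+0.00j]]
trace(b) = 0.12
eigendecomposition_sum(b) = [[(-0.03+0.1j), (0.1-0.02j), (-0.11-0.1j)], [-0.13+0.02j, (0.07+0.1j), 0.06-0.18j], [-0.01-0.01j, (-0+0.01j), (0.02-0.01j)]] + [[(-0.03-0.1j), 0.10+0.02j, -0.11+0.10j], [-0.13-0.02j, 0.07-0.10j, 0.06+0.18j], [-0.01+0.01j, (-0-0.01j), (0.02+0.01j)]] + [[0j,(-0-0j),0.00+0.00j], [0.00+0.00j,-0.00-0.00j,0j], [0.00+0.00j,(-0-0j),0.00+0.00j]]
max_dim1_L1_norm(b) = 0.51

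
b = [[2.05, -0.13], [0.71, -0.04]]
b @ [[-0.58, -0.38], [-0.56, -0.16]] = [[-1.12,  -0.76],[-0.39,  -0.26]]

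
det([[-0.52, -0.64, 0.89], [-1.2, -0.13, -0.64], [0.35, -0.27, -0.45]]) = 0.877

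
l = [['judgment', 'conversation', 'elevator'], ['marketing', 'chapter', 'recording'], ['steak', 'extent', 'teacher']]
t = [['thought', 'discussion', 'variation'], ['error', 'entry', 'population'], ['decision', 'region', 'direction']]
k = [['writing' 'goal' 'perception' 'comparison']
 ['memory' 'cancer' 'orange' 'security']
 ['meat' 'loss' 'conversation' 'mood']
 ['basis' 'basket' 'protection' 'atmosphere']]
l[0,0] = 'judgment'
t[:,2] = ['variation', 'population', 'direction']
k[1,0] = 'memory'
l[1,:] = ['marketing', 'chapter', 'recording']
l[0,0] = 'judgment'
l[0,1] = 'conversation'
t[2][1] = 'region'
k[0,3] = 'comparison'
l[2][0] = 'steak'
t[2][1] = 'region'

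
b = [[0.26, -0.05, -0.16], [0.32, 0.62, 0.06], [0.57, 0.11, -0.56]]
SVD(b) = [[-0.28, 0.25, -0.93], [-0.51, -0.86, -0.08], [-0.82, 0.45, 0.36]] @ diag([0.9292232924039248, 0.6039386922161895, 0.09220698942167219]) @ [[-0.75, -0.42, 0.51], [0.08, -0.82, -0.57], [-0.65, 0.39, -0.65]]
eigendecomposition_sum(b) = [[0.08, 0.02, -0.11],[-0.05, -0.01, 0.06],[0.39, 0.07, -0.53]] + [[0.28,0.05,-0.05],[-0.24,-0.04,0.05],[0.17,0.03,-0.03]] + [[-0.1,-0.11,0.01],[0.61,0.67,-0.05],[0.01,0.01,-0.0]]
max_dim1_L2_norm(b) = 0.81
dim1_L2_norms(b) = [0.31, 0.7, 0.81]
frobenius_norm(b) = 1.11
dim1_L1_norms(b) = [0.47, 1.0, 1.24]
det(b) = -0.05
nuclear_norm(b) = 1.63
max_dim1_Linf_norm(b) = 0.62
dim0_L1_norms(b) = [1.15, 0.78, 0.78]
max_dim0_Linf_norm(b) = 0.62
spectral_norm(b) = 0.93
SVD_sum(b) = [[0.19, 0.11, -0.13], [0.35, 0.2, -0.24], [0.57, 0.32, -0.38]] + [[0.01, -0.12, -0.09], [-0.04, 0.43, 0.29], [0.02, -0.22, -0.15]] + [[0.06, -0.03, 0.06], [0.00, -0.0, 0.0], [-0.02, 0.01, -0.02]]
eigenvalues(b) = [-0.45, 0.2, 0.57]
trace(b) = 0.32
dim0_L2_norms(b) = [0.7, 0.63, 0.59]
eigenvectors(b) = [[-0.21, -0.69, 0.17], [0.12, 0.59, -0.99], [-0.97, -0.43, -0.01]]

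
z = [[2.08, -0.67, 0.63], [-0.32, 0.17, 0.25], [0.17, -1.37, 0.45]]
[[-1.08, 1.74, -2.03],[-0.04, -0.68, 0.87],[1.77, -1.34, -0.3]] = z @ [[-0.91,1.47,-1.25], [-1.51,0.73,0.56], [-0.31,-1.32,1.5]]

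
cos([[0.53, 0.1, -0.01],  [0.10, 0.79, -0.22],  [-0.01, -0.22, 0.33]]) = [[0.86, -0.06, 0.01], [-0.06, 0.68, 0.12], [0.01, 0.12, 0.92]]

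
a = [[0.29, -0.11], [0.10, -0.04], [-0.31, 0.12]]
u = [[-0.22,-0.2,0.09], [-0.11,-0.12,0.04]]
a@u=[[-0.05,-0.04,0.02], [-0.02,-0.02,0.01], [0.06,0.05,-0.02]]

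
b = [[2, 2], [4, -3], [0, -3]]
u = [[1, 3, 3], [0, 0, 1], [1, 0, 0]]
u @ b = [[14, -16], [0, -3], [2, 2]]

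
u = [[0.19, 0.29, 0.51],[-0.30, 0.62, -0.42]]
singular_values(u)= [0.82, 0.59]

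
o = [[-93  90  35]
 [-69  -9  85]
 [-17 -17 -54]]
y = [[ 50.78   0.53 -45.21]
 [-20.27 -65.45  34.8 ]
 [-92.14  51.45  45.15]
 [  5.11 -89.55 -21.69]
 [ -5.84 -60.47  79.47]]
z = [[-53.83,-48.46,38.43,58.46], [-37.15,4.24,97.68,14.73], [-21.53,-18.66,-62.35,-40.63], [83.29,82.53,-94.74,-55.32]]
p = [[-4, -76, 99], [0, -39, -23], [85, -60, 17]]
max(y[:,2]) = 79.47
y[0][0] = 50.78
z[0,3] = 58.46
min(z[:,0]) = -53.83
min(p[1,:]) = -39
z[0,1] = -48.46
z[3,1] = 82.53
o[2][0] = -17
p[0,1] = -76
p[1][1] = -39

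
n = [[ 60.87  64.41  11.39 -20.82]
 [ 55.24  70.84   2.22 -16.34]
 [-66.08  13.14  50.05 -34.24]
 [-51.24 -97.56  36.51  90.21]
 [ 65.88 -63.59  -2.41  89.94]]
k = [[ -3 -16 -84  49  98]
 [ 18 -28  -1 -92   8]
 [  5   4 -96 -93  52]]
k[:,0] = [-3, 18, 5]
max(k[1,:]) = 18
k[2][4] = 52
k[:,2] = [-84, -1, -96]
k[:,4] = [98, 8, 52]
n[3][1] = -97.56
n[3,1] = -97.56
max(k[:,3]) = 49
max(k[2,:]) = 52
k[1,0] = 18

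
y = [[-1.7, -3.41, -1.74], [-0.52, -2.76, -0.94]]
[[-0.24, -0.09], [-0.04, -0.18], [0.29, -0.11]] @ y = [[0.45, 1.07, 0.5], [0.16, 0.63, 0.24], [-0.44, -0.69, -0.40]]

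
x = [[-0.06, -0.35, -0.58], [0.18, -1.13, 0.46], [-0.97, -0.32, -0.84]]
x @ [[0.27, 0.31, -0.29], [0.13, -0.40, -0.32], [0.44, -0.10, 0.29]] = [[-0.32, 0.18, -0.04],  [0.1, 0.46, 0.44],  [-0.67, -0.09, 0.14]]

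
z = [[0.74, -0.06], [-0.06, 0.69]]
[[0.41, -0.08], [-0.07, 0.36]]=z@ [[0.55, -0.06],[-0.06, 0.51]]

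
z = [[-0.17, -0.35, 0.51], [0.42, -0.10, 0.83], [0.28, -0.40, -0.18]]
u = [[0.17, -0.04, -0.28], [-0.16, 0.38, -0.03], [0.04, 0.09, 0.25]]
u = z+[[0.34, 0.31, -0.79], [-0.58, 0.48, -0.86], [-0.24, 0.49, 0.43]]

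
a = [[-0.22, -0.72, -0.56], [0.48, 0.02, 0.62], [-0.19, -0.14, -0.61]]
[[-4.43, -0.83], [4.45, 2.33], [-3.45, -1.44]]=a @ [[4.09, 2.57], [1.82, -1.03], [3.96, 1.80]]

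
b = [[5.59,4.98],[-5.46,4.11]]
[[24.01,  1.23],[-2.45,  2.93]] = b @ [[2.21, -0.19], [2.34, 0.46]]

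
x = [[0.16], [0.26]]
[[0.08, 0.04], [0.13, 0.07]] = x @ [[0.49, 0.26]]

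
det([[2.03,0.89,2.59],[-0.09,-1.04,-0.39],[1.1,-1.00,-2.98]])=8.075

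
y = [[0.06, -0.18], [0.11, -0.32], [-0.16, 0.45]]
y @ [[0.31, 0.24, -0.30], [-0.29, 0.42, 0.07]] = [[0.07, -0.06, -0.03],[0.13, -0.11, -0.06],[-0.18, 0.15, 0.08]]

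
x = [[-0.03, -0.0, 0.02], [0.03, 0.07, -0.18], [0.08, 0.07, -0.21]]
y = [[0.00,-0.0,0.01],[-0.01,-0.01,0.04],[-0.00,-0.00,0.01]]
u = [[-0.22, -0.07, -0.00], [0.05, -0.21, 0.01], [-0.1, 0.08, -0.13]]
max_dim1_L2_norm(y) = 0.04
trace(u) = -0.56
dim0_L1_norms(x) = [0.14, 0.14, 0.41]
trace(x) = -0.17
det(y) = 0.00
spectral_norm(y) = 0.04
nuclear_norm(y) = 0.05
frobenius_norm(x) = 0.31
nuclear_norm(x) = 0.34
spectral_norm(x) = 0.31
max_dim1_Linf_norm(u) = 0.22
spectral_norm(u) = 0.26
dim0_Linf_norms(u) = [0.22, 0.21, 0.13]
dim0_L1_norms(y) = [0.01, 0.01, 0.06]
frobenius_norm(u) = 0.37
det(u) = -0.01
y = u @ x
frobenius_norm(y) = 0.04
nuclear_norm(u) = 0.60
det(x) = -0.00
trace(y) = 0.00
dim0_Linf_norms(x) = [0.08, 0.07, 0.21]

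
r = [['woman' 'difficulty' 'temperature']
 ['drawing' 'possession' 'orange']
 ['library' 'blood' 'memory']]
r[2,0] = 'library'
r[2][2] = 'memory'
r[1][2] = 'orange'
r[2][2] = 'memory'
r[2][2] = 'memory'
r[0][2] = 'temperature'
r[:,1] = ['difficulty', 'possession', 'blood']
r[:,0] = ['woman', 'drawing', 'library']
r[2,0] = 'library'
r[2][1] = 'blood'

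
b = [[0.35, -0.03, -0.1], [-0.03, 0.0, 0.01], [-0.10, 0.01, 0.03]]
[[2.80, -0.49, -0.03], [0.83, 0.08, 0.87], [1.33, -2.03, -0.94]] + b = [[3.15, -0.52, -0.13],[0.80, 0.08, 0.88],[1.23, -2.02, -0.91]]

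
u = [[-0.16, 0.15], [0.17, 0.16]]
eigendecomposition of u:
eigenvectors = [[-0.92, -0.36], [0.40, -0.93]]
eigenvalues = [-0.23, 0.23]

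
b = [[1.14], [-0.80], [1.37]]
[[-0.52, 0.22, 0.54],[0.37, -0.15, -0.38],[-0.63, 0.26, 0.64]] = b @ [[-0.46,0.19,0.47]]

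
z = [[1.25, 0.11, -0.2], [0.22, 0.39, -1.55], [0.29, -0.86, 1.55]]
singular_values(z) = [2.38, 1.3, 0.3]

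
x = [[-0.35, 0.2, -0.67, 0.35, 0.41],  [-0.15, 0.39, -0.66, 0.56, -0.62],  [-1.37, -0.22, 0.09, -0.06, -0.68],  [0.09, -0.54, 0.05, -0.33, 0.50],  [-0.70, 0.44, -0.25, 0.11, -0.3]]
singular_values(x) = [1.87, 1.29, 0.87, 0.42, 0.13]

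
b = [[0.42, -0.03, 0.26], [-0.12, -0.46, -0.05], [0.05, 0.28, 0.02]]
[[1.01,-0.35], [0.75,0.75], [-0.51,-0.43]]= b@ [[1.72, -2.18], [-2.18, -1.28], [0.85, 2.02]]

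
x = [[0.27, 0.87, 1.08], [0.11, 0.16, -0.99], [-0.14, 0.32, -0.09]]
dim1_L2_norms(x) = [1.41, 1.01, 0.36]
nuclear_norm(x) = 2.57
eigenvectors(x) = [[-0.94+0.00j, (-0.79+0j), (-0.79-0j)], [-0.35+0.00j, (0.45-0.18j), 0.45+0.18j], [(0.03+0j), -0.09-0.37j, -0.09+0.37j]]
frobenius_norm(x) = 1.77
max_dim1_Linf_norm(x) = 1.08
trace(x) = 0.34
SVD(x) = [[-0.86, -0.46, -0.22],[0.51, -0.80, -0.32],[-0.02, -0.39, 0.92]] @ diag([1.5915726950733684, 0.7471780396720383, 0.22961126568342474]) @ [[-0.11, -0.42, -0.90], [-0.21, -0.87, 0.44], [-0.97, 0.24, 0.01]]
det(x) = 0.27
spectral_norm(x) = 1.59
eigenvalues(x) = [(0.55+0j), (-0.11+0.69j), (-0.11-0.69j)]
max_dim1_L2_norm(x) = 1.41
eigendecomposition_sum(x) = [[0.34+0.00j, 0.55-0.00j, -0.26+0.00j], [(0.13+0j), (0.2-0j), -0.10+0.00j], [(-0.01-0j), -0.02+0.00j, 0.01+0.00j]] + [[(-0.04+0.13j), 0.16-0.33j, 0.67+0.27j],[-0.01-0.08j, (-0.02+0.22j), -0.45-0.01j],[-0.06-0.00j, 0.17+0.04j, (-0.05+0.34j)]] + [[-0.04-0.13j, 0.16+0.33j, 0.67-0.27j],[-0.01+0.08j, -0.02-0.22j, -0.45+0.01j],[(-0.06+0j), (0.17-0.04j), (-0.05-0.34j)]]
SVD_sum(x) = [[0.15, 0.58, 1.23], [-0.09, -0.34, -0.73], [0.00, 0.02, 0.04]] + [[0.07,  0.30,  -0.15],[0.13,  0.52,  -0.26],[0.06,  0.25,  -0.13]] + [[0.05, -0.01, -0.00], [0.07, -0.02, -0.0], [-0.21, 0.05, 0.0]]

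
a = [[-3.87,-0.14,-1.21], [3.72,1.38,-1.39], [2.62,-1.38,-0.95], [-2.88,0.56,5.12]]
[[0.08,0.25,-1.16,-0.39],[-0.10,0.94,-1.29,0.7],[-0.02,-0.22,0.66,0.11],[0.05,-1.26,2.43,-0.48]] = a @ [[-0.02, 0.01, 0.13, 0.11], [-0.02, 0.37, -0.66, 0.16], [0.0, -0.28, 0.62, -0.05]]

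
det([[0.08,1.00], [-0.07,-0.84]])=0.003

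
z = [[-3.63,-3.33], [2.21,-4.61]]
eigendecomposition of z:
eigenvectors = [[0.78+0.00j, (0.78-0j)],[0.11-0.62j, (0.11+0.62j)]]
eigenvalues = [(-4.12+2.67j), (-4.12-2.67j)]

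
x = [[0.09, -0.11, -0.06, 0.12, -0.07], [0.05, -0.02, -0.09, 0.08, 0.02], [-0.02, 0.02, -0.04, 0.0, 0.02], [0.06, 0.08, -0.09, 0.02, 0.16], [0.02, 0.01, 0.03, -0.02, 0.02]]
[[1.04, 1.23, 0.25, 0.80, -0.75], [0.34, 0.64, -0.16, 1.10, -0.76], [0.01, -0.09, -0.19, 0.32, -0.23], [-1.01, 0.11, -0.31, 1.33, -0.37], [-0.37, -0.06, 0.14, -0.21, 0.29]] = x @[[-3.3, 4.61, 3.95, -1.0, -1.05], [-2.61, -4.51, -5.61, -2.43, -5.82], [-2.73, -2.60, -0.11, -5.71, 5.74], [4.03, 1.14, -6.02, 5.79, -5.09], [-5.78, -0.37, 0.09, 5.99, 4.86]]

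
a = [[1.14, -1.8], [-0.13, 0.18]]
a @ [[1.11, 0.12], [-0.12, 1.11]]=[[1.48, -1.86], [-0.17, 0.18]]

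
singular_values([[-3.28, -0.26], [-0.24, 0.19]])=[3.3, 0.21]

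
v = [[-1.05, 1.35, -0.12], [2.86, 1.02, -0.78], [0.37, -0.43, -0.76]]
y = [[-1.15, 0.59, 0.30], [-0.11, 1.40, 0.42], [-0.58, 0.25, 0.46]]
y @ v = [[3.01, -1.08, -0.55], [4.27, 1.1, -1.4], [1.49, -0.73, -0.48]]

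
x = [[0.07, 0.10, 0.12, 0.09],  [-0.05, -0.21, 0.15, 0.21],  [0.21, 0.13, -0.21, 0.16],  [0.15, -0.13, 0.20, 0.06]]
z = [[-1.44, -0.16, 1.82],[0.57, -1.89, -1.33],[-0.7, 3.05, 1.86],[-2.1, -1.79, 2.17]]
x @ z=[[-0.32, 0.0, 0.41], [-0.59, 0.49, 0.92], [-0.42, -1.21, 0.17], [-0.56, 0.72, 0.95]]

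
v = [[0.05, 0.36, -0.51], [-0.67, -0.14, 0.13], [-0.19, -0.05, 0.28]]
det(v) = 0.05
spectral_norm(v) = 0.83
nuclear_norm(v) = 1.49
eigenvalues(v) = [(-0.07+0.4j), (-0.07-0.4j), (0.33+0j)]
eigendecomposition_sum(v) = [[(0.01+0.19j), 0.16-0.00j, (-0.16+0.1j)], [(-0.31-0.02j), (-0.03+0.26j), (-0.13-0.27j)], [(-0.07+0.02j), (0.02+0.06j), -0.05-0.04j]] + [[(0.01-0.19j), 0.16+0.00j, (-0.16-0.1j)], [-0.31+0.02j, (-0.03-0.26j), -0.13+0.27j], [-0.07-0.02j, 0.02-0.06j, (-0.05+0.04j)]] + [[(0.03-0j), (0.04+0j), (-0.2-0j)], [(-0.06+0j), (-0.09-0j), (0.39+0j)], [(-0.06+0j), (-0.09-0j), 0.38+0.00j]]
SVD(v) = [[-0.57, -0.75, 0.32], [0.72, -0.65, -0.23], [0.38, 0.10, 0.92]] @ diag([0.833646192612481, 0.5340397329575276, 0.1201481966796288]) @ [[-0.70, -0.39, 0.59],[0.71, -0.35, 0.61],[-0.04, 0.85, 0.52]]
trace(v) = 0.19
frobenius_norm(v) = 1.00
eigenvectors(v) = [[-0.05-0.51j, (-0.05+0.51j), -0.34+0.00j], [(0.84+0j), 0.84-0.00j, (0.67+0j)], [0.18-0.08j, (0.18+0.08j), (0.66+0j)]]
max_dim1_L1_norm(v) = 0.94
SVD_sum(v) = [[0.34,0.19,-0.28],  [-0.42,-0.24,0.36],  [-0.22,-0.13,0.19]] + [[-0.29, 0.14, -0.25], [-0.25, 0.12, -0.21], [0.04, -0.02, 0.03]] + [[-0.00, 0.03, 0.02], [0.0, -0.02, -0.01], [-0.0, 0.09, 0.06]]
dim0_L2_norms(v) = [0.7, 0.39, 0.6]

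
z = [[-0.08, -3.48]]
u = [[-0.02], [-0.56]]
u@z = [[0.00, 0.07], [0.04, 1.95]]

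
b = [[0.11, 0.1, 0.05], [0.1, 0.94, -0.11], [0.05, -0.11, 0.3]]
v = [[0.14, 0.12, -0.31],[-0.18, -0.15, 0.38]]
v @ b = [[0.01, 0.16, -0.10], [-0.02, -0.2, 0.12]]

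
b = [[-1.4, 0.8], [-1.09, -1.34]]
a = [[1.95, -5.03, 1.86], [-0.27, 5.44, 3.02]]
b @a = [[-2.95,11.39,-0.19], [-1.76,-1.81,-6.07]]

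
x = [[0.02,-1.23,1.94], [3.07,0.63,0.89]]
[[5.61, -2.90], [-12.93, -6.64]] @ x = [[-8.79, -8.73, 8.3], [-20.64, 11.72, -30.99]]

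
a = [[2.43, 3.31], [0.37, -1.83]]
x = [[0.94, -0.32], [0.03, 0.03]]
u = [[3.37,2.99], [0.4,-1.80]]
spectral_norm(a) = 4.31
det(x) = 0.04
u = x + a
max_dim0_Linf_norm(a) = 3.31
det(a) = -5.67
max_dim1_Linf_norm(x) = 0.94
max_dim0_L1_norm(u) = 4.79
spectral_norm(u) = 4.61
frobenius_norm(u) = 4.87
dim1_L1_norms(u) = [6.36, 2.2]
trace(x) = 0.97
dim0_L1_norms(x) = [0.97, 0.35]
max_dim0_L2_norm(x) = 0.94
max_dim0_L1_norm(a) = 5.14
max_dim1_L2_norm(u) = 4.51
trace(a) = 0.60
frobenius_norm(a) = 4.51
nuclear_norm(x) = 1.03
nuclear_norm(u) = 6.18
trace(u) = 1.57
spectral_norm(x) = 0.99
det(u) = -7.26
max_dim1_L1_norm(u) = 6.36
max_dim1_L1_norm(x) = 1.26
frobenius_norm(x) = 0.99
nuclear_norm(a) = 5.63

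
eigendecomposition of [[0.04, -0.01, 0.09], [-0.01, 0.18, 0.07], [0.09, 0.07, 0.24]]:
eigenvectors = [[0.90, 0.27, -0.35], [0.20, 0.45, 0.87], [-0.39, 0.85, -0.35]]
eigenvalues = [-0.0, 0.31, 0.16]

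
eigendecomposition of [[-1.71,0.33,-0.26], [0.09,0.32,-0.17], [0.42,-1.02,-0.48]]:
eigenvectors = [[-0.91,  -0.2,  -0.19], [0.08,  0.17,  -0.72], [0.4,  0.96,  0.67]]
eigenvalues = [-1.62, -0.75, 0.5]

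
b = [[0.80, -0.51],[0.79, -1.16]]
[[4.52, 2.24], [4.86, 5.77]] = b @ [[5.28, -0.65], [-0.59, -5.42]]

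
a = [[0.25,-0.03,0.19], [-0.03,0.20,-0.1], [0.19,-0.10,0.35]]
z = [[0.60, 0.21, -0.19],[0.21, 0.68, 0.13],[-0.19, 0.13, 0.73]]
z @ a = [[0.11, 0.04, 0.03], [0.06, 0.12, 0.02], [0.09, -0.04, 0.21]]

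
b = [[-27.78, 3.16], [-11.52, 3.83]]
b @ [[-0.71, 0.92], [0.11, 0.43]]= [[20.07, -24.20], [8.6, -8.95]]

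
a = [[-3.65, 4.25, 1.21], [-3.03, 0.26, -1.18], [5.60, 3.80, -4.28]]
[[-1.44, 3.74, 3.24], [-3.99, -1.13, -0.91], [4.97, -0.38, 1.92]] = a @ [[1.1, 0.1, 0.18], [0.42, 0.72, 0.78], [0.65, 0.86, 0.48]]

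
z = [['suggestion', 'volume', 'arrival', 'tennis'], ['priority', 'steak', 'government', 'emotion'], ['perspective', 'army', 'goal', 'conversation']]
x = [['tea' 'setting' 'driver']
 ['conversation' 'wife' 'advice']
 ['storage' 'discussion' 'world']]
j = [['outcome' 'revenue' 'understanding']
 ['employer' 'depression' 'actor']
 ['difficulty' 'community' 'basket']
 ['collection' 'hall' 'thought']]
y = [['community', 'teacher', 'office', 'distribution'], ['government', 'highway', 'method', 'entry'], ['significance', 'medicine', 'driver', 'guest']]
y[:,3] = ['distribution', 'entry', 'guest']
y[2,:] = ['significance', 'medicine', 'driver', 'guest']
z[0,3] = 'tennis'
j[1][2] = 'actor'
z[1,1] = 'steak'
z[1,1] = 'steak'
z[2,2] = 'goal'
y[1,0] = 'government'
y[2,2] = 'driver'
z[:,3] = ['tennis', 'emotion', 'conversation']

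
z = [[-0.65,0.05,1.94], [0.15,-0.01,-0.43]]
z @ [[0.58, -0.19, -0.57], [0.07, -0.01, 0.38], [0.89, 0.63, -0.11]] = [[1.35, 1.35, 0.18], [-0.3, -0.30, -0.04]]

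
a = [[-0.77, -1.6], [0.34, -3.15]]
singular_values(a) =[3.53, 0.84]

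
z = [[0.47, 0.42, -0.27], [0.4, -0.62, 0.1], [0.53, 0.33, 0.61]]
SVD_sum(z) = [[0.33,0.22,0.19], [0.03,0.02,0.02], [0.62,0.41,0.37]] + [[-0.10,  0.26,  -0.11], [0.24,  -0.61,  0.27], [0.04,  -0.11,  0.05]] + [[0.24, -0.06, -0.35], [0.13, -0.03, -0.18], [-0.14, 0.03, 0.19]]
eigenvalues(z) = [(0.62+0.37j), (0.62-0.37j), (-0.77+0j)]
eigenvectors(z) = [[0.05-0.50j, (0.05+0.5j), 0.34+0.00j], [-0.09-0.13j, (-0.09+0.13j), -0.94+0.00j], [(-0.85+0j), -0.85-0.00j, 0.09+0.00j]]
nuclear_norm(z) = 2.26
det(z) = -0.40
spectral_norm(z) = 0.94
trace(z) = 0.46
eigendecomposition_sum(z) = [[0.27+0.19j, (0.08+0.09j), (-0.12+0.17j)],[(0.11-0.01j), 0.04+0.00j, 0.01+0.07j],[0.27-0.48j, 0.13-0.16j, 0.31+0.17j]] + [[(0.27-0.19j),0.08-0.09j,-0.12-0.17j],[0.11+0.01j,(0.04-0j),(0.01-0.07j)],[(0.27+0.48j),(0.13+0.16j),0.31-0.17j]] + [[(-0.07-0j), (0.25-0j), (-0.03+0j)], [0.19+0.00j, (-0.7+0j), (0.09-0j)], [(-0.02-0j), (0.07-0j), (-0.01+0j)]]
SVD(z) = [[-0.47, -0.39, 0.79],  [-0.04, 0.91, 0.42],  [-0.88, 0.16, -0.44]] @ diag([0.939712796333752, 0.7805308582812506, 0.5424126101754401]) @ [[-0.75,-0.49,-0.44], [0.34,-0.86,0.38], [0.57,-0.13,-0.81]]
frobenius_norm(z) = 1.34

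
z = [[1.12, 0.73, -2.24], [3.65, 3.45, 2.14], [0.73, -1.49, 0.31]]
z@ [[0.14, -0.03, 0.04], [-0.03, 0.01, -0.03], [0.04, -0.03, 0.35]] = [[0.05,0.04,-0.76], [0.49,-0.14,0.79], [0.16,-0.05,0.18]]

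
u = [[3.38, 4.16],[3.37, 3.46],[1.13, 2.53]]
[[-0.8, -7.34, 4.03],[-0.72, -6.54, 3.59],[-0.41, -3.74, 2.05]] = u@[[-0.09, -0.78, 0.43], [-0.12, -1.13, 0.62]]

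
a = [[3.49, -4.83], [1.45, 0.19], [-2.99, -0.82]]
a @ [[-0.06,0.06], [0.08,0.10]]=[[-0.6, -0.27], [-0.07, 0.11], [0.11, -0.26]]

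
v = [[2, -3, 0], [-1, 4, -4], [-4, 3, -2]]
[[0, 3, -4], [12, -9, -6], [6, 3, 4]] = v @ [[0, -3, -2], [0, -3, 0], [-3, 0, 2]]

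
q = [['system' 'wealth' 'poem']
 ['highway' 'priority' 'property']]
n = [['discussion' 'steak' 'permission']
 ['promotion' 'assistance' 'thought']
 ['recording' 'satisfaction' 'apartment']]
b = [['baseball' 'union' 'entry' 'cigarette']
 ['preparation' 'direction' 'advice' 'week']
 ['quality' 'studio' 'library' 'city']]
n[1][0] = 'promotion'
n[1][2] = 'thought'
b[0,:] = ['baseball', 'union', 'entry', 'cigarette']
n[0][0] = 'discussion'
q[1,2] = 'property'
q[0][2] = 'poem'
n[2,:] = ['recording', 'satisfaction', 'apartment']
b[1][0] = 'preparation'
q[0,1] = 'wealth'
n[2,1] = 'satisfaction'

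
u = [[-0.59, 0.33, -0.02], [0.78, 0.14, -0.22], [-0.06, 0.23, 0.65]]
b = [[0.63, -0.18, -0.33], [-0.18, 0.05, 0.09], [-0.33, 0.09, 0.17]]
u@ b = [[-0.42, 0.12, 0.22], [0.54, -0.15, -0.28], [-0.29, 0.08, 0.15]]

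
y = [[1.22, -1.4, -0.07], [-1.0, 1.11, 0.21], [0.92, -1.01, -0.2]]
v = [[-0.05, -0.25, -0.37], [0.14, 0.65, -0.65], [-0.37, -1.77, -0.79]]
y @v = [[-0.23, -1.09, 0.51],[0.13, 0.6, -0.52],[-0.11, -0.53, 0.47]]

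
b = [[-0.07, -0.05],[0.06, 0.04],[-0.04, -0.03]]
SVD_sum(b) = [[-0.07, -0.05],  [0.06, 0.04],  [-0.04, -0.03]] + [[0.00, -0.0], [0.00, -0.00], [0.00, -0.00]]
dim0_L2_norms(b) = [0.1, 0.07]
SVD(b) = [[-0.7, -0.26],  [0.59, -0.74],  [-0.41, -0.62]] @ diag([0.12285779332466981, 0.0024418475367468627]) @ [[0.82, 0.58], [-0.58, 0.82]]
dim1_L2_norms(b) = [0.09, 0.07, 0.05]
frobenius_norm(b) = 0.12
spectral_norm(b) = 0.12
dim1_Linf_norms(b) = [0.07, 0.06, 0.04]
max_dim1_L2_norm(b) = 0.09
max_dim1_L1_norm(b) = 0.12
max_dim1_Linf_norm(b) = 0.07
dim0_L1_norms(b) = [0.17, 0.12]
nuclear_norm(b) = 0.13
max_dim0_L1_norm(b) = 0.17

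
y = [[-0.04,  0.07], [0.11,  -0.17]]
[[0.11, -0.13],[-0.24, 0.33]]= y @ [[2.25, 0.47], [2.89, -1.64]]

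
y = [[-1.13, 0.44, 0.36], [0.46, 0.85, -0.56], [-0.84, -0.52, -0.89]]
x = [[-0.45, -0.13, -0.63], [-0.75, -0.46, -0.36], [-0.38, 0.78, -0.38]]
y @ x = [[0.04, 0.23, 0.42], [-0.63, -0.89, -0.38], [1.11, -0.35, 1.05]]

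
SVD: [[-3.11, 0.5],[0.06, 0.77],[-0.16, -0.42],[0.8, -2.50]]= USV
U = [[-0.81, 0.57], [-0.1, -0.30], [0.03, 0.2], [0.57, 0.74]]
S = [3.55, 2.24]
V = [[0.84, -0.54], [-0.54, -0.84]]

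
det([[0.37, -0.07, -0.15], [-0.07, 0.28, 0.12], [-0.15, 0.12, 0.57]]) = 0.047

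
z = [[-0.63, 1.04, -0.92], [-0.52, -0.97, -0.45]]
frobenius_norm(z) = 1.93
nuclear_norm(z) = 2.71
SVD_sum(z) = [[-0.46, 1.21, -0.74], [0.12, -0.33, 0.2]] + [[-0.17, -0.17, -0.18], [-0.64, -0.64, -0.65]]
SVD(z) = [[-0.97, 0.26], [0.26, 0.97]] @ diag([1.5483799040261623, 1.1581103888697022]) @ [[0.30, -0.81, 0.5], [-0.58, -0.57, -0.58]]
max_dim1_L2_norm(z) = 1.52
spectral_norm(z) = 1.55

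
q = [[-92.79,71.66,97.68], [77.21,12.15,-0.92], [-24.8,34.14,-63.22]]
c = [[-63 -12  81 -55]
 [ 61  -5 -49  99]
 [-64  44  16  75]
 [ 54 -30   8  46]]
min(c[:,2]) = -49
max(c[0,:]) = 81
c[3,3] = 46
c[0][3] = -55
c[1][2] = -49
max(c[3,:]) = 54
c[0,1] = -12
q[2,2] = -63.22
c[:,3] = [-55, 99, 75, 46]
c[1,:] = [61, -5, -49, 99]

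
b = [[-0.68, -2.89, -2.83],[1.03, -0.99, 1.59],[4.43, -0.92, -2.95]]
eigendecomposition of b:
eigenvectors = [[-0.31-0.54j, (-0.31+0.54j), -0.07+0.00j], [(-0.13+0.35j), -0.13-0.35j, (-0.72+0j)], [-0.68+0.00j, (-0.68-0j), 0.69+0.00j]]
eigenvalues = [(-1.1+4.01j), (-1.1-4.01j), (-2.43+0j)]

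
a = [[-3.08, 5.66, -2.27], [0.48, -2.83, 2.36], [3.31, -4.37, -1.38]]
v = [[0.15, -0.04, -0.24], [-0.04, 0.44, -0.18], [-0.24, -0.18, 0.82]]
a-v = [[-3.23, 5.7, -2.03], [0.52, -3.27, 2.54], [3.55, -4.19, -2.2]]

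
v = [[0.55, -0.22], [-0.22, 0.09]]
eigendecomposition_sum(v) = [[0.55, -0.22], [-0.22, 0.09]] + [[0.00, 0.00], [0.0, 0.00]]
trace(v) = 0.64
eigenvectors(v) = [[0.93, 0.37], [-0.37, 0.93]]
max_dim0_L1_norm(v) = 0.77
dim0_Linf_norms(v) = [0.55, 0.22]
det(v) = 0.00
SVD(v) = [[-0.93, 0.37], [0.37, 0.93]] @ diag([0.6382766092567911, 0.0017233907432090349]) @ [[-0.93, 0.37], [0.37, 0.93]]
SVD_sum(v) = [[0.55, -0.22], [-0.22, 0.09]] + [[0.00, 0.0], [0.00, 0.00]]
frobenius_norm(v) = 0.64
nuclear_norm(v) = 0.64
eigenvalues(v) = [0.64, 0.0]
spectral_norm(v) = 0.64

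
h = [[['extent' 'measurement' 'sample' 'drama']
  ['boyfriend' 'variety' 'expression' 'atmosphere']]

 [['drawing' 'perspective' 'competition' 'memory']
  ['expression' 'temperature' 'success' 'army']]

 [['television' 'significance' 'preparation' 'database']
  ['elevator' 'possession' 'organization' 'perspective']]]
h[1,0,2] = 'competition'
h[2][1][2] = 'organization'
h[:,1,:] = [['boyfriend', 'variety', 'expression', 'atmosphere'], ['expression', 'temperature', 'success', 'army'], ['elevator', 'possession', 'organization', 'perspective']]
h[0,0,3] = 'drama'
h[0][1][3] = 'atmosphere'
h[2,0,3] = 'database'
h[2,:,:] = [['television', 'significance', 'preparation', 'database'], ['elevator', 'possession', 'organization', 'perspective']]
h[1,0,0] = 'drawing'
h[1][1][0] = 'expression'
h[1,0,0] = 'drawing'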